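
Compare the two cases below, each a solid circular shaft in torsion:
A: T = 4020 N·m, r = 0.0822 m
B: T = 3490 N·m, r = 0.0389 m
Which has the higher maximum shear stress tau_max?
Model: a solid circular shaft in torsion, so tau_max = (2·T) / (π·r^3) (SI units).
  A: tau_max = (2 × 4020) / (π × 0.0822^3) = 4.608 × 10⁶ Pa = 4.608 MPa
  B: tau_max = (2 × 3490) / (π × 0.0389^3) = 3.774 × 10⁷ Pa = 37.74 MPa
37.74 MPa > 4.608 MPa, so B is larger.
Final answer: B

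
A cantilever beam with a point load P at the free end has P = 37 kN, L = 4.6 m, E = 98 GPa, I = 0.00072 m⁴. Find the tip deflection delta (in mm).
Model: a cantilever beam with a point load P at the free end, so delta = (P·L^3) / (3·E·I).
Convert to SI units:
  P = 37 kN = 37000 N
  E = 98 GPa = 9.8 × 10¹⁰ Pa
Substitute:
  delta = (37000 × 4.6^3) / (3 × (9.8 × 10¹⁰) × 0.00072)
  delta = 0.01701 m
Convert: delta = 0.01701 m = 17.01 mm
Final answer: delta = 17.01 mm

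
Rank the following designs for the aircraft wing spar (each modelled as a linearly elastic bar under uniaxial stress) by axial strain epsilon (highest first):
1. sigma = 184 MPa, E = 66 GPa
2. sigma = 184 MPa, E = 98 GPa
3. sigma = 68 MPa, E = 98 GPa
Model: a linearly elastic bar under uniaxial stress, so epsilon = sigma / E (SI units).
  Case 1: epsilon = (1.84 × 10⁸) / (6.6 × 10¹⁰) = 0.002788
  Case 2: epsilon = (1.84 × 10⁸) / (9.8 × 10¹⁰) = 0.001878
  Case 3: epsilon = (6.8 × 10⁷) / (9.8 × 10¹⁰) = 0.0006939
Ordering: 0.002788 (case 1) > 0.001878 (case 2) > 0.0006939 (case 3)
Final answer: 1, 2, 3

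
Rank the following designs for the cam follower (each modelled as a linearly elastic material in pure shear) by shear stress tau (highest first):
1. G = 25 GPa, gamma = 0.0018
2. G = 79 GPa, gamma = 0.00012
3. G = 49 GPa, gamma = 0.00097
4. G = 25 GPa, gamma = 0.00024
Model: a linearly elastic material in pure shear, so tau = G·gamma (SI units).
  Case 1: tau = (2.5 × 10¹⁰) × 0.0018 = 4.5 × 10⁷ Pa = 45 MPa
  Case 2: tau = (7.9 × 10¹⁰) × 0.00012 = 9.48 × 10⁶ Pa = 9.48 MPa
  Case 3: tau = (4.9 × 10¹⁰) × 0.00097 = 4.753 × 10⁷ Pa = 47.53 MPa
  Case 4: tau = (2.5 × 10¹⁰) × 0.00024 = 6 × 10⁶ Pa = 6 MPa
Ordering: 47.53 MPa (case 3) > 45 MPa (case 1) > 9.48 MPa (case 2) > 6 MPa (case 4)
Final answer: 3, 1, 2, 4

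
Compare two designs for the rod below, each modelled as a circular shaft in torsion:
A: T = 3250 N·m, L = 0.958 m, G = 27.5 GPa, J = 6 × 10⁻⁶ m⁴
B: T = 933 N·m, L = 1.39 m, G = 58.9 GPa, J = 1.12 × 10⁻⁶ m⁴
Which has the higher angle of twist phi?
Model: a circular shaft in torsion, so phi = (T·L) / (G·J) (SI units).
  A: phi = (3250 × 0.958) / ((2.75 × 10¹⁰) × (6 × 10⁻⁶)) = 0.01887 rad = 1.081°
  B: phi = (933 × 1.39) / ((5.89 × 10¹⁰) × (1.12 × 10⁻⁶)) = 0.01966 rad = 1.126°
1.126° > 1.081°, so B is larger.
Final answer: B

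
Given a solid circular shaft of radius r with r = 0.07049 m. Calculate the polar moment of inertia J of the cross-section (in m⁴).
Model: a solid circular shaft of radius r, so J = (π·r^4) / 2.
Substitute:
  J = (π × 0.07049^4) / 2
  J = 3.878 × 10⁻⁵ m⁴
Final answer: J = 3.878 × 10⁻⁵ m⁴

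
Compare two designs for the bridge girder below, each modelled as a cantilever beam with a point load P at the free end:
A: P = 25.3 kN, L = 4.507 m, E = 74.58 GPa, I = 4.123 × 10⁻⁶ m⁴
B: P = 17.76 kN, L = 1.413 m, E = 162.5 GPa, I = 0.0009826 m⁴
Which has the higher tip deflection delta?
Model: a cantilever beam with a point load P at the free end, so delta = (P·L^3) / (3·E·I) (SI units).
  A: delta = (25300 × 4.507^3) / (3 × (7.458 × 10¹⁰) × (4.123 × 10⁻⁶)) = 2.511 m = 2511 mm
  B: delta = (17760 × 1.413^3) / (3 × (1.625 × 10¹¹) × 0.0009826) = 0.0001046 m = 0.1046 mm
2511 mm > 0.1046 mm, so A is larger.
Final answer: A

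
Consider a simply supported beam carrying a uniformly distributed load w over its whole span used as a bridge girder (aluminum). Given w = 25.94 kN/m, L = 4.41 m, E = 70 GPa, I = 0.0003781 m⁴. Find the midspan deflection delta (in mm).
Model: a simply supported beam carrying a uniformly distributed load w over its whole span, so delta = (5·w·L^4) / (384·E·I).
Convert to SI units:
  w = 25.94 kN/m = 25940 N/m
  E = 70 GPa = 7 × 10¹⁰ Pa
Substitute:
  delta = (5 × 25940 × 4.41^4) / (384 × (7 × 10¹⁰) × 0.0003781)
  delta = 0.004827 m
Convert: delta = 0.004827 m = 4.827 mm
Final answer: delta = 4.827 mm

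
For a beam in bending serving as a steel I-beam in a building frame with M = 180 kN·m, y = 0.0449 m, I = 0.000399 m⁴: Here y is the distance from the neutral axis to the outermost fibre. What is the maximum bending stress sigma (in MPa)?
Model: a beam in bending, so sigma = (M·y) / I.
Convert to SI units:
  M = 180 kN·m = 180000 N·m
Substitute:
  sigma = (180000 × 0.0449) / 0.000399
  sigma = 2.026 × 10⁷ Pa
Convert: sigma = 2.026 × 10⁷ Pa = 20.26 MPa
Final answer: sigma = 20.26 MPa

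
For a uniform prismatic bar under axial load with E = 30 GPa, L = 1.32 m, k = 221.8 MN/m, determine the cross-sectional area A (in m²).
Model: a uniform prismatic bar under axial load, so k = (A·E) / L.
Solve for A: A = (k·L) / E.
Convert to SI units:
  E = 30 GPa = 3 × 10¹⁰ Pa
  k = 221.8 MN/m = 2.218 × 10⁸ N/m
Substitute:
  A = ((2.218 × 10⁸) × 1.32) / (3 × 10¹⁰)
  A = 0.009759 m²
Final answer: A = 0.009759 m²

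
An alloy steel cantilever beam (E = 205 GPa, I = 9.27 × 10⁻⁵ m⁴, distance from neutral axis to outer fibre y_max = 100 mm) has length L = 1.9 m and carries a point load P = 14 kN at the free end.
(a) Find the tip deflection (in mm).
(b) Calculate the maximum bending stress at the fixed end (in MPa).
(a) Tip deflection of a cantilever with an end point load: δ = P·L^3 / (3·E·I). Convert P = 14 kN = 14000 N, E = 205 GPa = 2.05 × 10¹¹ Pa.
  δ = (14000 × 1.9^3) / (3 × (2.05 × 10¹¹) × (9.27 × 10⁻⁵)) = 0.001684 m = 1.684 mm
(b) Maximum bending moment at the fixed end: M = P·L = 14000 × 1.9 = 26600 N·m. Convert y_max = 100 mm = 0.1 m.
  σ = M·y_max / I = (26600 × 0.1) / (9.27 × 10⁻⁵) = 2.869 × 10⁷ Pa = 28.69 MPa
Final answer: (a) δ = 1.684 mm, (b) σ = 28.69 MPa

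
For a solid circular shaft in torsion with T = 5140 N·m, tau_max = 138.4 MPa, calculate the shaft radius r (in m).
Model: a solid circular shaft in torsion, so tau_max = (2·T) / (π·r^3).
Solve for r: r = ((2·T) / (π·tau_max))^(1/3).
Convert to SI units:
  tau_max = 138.4 MPa = 1.384 × 10⁸ Pa
Substitute:
  r = ((2 × 5140) / (π × (1.384 × 10⁸)))^(1/3)
  r = 0.0287 m
Final answer: r = 0.0287 m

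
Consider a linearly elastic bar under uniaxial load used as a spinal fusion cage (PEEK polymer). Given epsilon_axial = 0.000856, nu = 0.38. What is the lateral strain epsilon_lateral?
Model: a linearly elastic bar under uniaxial load, so epsilon_lateral = -nu·epsilon_axial.
Substitute:
  epsilon_lateral = -(0.38 × 0.000856)
  epsilon_lateral = -0.0003253
Final answer: epsilon_lateral = -0.0003253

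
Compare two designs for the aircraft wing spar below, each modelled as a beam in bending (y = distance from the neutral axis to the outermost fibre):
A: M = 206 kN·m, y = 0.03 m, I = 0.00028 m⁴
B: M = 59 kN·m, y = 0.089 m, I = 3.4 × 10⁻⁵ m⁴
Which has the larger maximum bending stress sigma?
Model: a beam in bending (y = distance from the neutral axis to the outermost fibre), so sigma = (M·y) / I (SI units).
  A: sigma = (206000 × 0.03) / 0.00028 = 2.207 × 10⁷ Pa = 22.07 MPa
  B: sigma = (59000 × 0.089) / (3.4 × 10⁻⁵) = 1.544 × 10⁸ Pa = 154.4 MPa
154.4 MPa > 22.07 MPa, so B is larger.
Final answer: B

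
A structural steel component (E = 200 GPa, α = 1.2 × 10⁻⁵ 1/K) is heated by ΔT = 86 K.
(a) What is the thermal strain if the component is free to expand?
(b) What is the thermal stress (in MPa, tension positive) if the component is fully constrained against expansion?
(a) Free thermal strain ε_th = α·ΔT = (1.2 × 10⁻⁵) × 86 = 0.001032
(b) Fully constrained, the expansion is suppressed, so σ = -E·α·ΔT. Convert E = 200 GPa = 2 × 10¹¹ Pa.
  σ = -(2 × 10¹¹) × (1.2 × 10⁻⁵) × 86 = -2.064 × 10⁸ Pa = -206.4 MPa (compressive)
Final answer: (a) ε_th = 0.001032, (b) σ = -206.4 MPa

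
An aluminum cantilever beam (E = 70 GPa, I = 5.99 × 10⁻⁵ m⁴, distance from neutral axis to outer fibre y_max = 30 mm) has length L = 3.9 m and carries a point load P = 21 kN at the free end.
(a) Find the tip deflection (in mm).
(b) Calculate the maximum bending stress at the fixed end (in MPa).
(a) Tip deflection of a cantilever with an end point load: δ = P·L^3 / (3·E·I). Convert P = 21 kN = 21000 N, E = 70 GPa = 7 × 10¹⁰ Pa.
  δ = (21000 × 3.9^3) / (3 × (7 × 10¹⁰) × (5.99 × 10⁻⁵)) = 0.09903 m = 99.03 mm
(b) Maximum bending moment at the fixed end: M = P·L = 21000 × 3.9 = 81900 N·m. Convert y_max = 30 mm = 0.03 m.
  σ = M·y_max / I = (81900 × 0.03) / (5.99 × 10⁻⁵) = 4.102 × 10⁷ Pa = 41.02 MPa
Final answer: (a) δ = 99.03 mm, (b) σ = 41.02 MPa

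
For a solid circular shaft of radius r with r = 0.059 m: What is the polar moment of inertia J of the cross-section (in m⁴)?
Model: a solid circular shaft of radius r, so J = (π·r^4) / 2.
Substitute:
  J = (π × 0.059^4) / 2
  J = 1.903 × 10⁻⁵ m⁴
Final answer: J = 1.903 × 10⁻⁵ m⁴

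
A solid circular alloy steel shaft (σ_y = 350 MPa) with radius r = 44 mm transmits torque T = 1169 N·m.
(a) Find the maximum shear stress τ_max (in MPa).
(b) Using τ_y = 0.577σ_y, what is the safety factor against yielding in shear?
(a) For a solid circular shaft, τ_max = T·r/J with J = π·r^4/2, i.e. τ_max = 2·T / (π·r^3). Convert r = 44 mm = 0.044 m.
  τ_max = (2 × 1169) / (π × 0.044^3) = 8.736 × 10⁶ Pa = 8.736 MPa
(b) τ_y = 0.577 × 350 = 201.95 MPa
  SF = τ_y/τ_max = 201.95 / 8.736 = 23.12
Final answer: (a) τ_max = 8.736 MPa, (b) SF = 23.12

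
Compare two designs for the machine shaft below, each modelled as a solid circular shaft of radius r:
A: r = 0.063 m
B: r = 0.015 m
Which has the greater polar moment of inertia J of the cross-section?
Model: a solid circular shaft of radius r, so J = (π·r^4) / 2 (SI units).
  A: J = (π × 0.063^4) / 2 = 2.474 × 10⁻⁵ m⁴
  B: J = (π × 0.015^4) / 2 = 7.952 × 10⁻⁸ m⁴
2.474 × 10⁻⁵ m⁴ > 7.952 × 10⁻⁸ m⁴, so A is larger.
Final answer: A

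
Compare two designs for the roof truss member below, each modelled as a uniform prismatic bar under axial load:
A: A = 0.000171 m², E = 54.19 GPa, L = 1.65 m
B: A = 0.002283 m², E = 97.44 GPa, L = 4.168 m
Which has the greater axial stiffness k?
Model: a uniform prismatic bar under axial load, so k = (A·E) / L (SI units).
  A: k = (0.000171 × (5.419 × 10¹⁰)) / 1.65 = 5.616 × 10⁶ N/m = 5.616 MN/m
  B: k = (0.002283 × (9.744 × 10¹⁰)) / 4.168 = 5.337 × 10⁷ N/m = 53.37 MN/m
53.37 MN/m > 5.616 MN/m, so B is larger.
Final answer: B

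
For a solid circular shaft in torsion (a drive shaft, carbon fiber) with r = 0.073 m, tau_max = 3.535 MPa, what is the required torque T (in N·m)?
Model: a solid circular shaft in torsion, so tau_max = (2·T) / (π·r^3).
Solve for T: T = (π·tau_max·r^3) / 2.
Convert to SI units:
  tau_max = 3.535 MPa = 3.535 × 10⁶ Pa
Substitute:
  T = (π × (3.535 × 10⁶) × 0.073^3) / 2
  T = 2160 N·m
Final answer: T = 2160 N·m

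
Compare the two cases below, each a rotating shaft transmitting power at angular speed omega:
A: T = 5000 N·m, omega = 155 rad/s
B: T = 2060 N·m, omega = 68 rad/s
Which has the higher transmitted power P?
Model: a rotating shaft transmitting power at angular speed omega, so P = T·omega (SI units).
  A: P = 5000 × 155 = 775000 W = 775 kW
  B: P = 2060 × 68 = 140100 W = 140.1 kW
775 kW > 140.1 kW, so A is larger.
Final answer: A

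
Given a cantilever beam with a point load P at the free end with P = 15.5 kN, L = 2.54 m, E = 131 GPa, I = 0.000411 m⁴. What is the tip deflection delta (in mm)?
Model: a cantilever beam with a point load P at the free end, so delta = (P·L^3) / (3·E·I).
Convert to SI units:
  P = 15.5 kN = 15500 N
  E = 131 GPa = 1.31 × 10¹¹ Pa
Substitute:
  delta = (15500 × 2.54^3) / (3 × (1.31 × 10¹¹) × 0.000411)
  delta = 0.001573 m
Convert: delta = 0.001573 m = 1.573 mm
Final answer: delta = 1.573 mm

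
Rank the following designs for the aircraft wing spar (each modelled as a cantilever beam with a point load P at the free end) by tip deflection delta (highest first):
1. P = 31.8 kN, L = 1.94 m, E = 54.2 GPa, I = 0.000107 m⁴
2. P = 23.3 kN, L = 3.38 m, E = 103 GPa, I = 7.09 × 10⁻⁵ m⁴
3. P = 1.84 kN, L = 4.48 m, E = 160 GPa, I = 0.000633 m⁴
Model: a cantilever beam with a point load P at the free end, so delta = (P·L^3) / (3·E·I) (SI units).
  Case 1: delta = (31800 × 1.94^3) / (3 × (5.42 × 10¹⁰) × 0.000107) = 0.01335 m = 13.35 mm
  Case 2: delta = (23300 × 3.38^3) / (3 × (1.03 × 10¹¹) × (7.09 × 10⁻⁵)) = 0.04107 m = 41.07 mm
  Case 3: delta = (1840 × 4.48^3) / (3 × (1.6 × 10¹¹) × 0.000633) = 0.0005445 m = 0.5445 mm
Ordering: 41.07 mm (case 2) > 13.35 mm (case 1) > 0.5445 mm (case 3)
Final answer: 2, 1, 3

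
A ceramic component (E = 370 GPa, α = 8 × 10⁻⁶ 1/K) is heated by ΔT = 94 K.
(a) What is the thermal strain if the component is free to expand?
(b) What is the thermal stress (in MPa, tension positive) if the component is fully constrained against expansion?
(a) Free thermal strain ε_th = α·ΔT = (8 × 10⁻⁶) × 94 = 0.000752
(b) Fully constrained, the expansion is suppressed, so σ = -E·α·ΔT. Convert E = 370 GPa = 3.7 × 10¹¹ Pa.
  σ = -(3.7 × 10¹¹) × (8 × 10⁻⁶) × 94 = -2.782 × 10⁸ Pa = -278.2 MPa (compressive)
Final answer: (a) ε_th = 0.000752, (b) σ = -278.2 MPa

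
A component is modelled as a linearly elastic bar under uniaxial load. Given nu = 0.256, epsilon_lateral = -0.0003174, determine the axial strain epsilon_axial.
Model: a linearly elastic bar under uniaxial load, so epsilon_lateral = -nu·epsilon_axial.
Solve for epsilon_axial: epsilon_axial = -epsilon_lateral / nu.
Substitute:
  epsilon_axial = -(-0.0003174) / 0.256
  epsilon_axial = 0.00124
Final answer: epsilon_axial = 0.00124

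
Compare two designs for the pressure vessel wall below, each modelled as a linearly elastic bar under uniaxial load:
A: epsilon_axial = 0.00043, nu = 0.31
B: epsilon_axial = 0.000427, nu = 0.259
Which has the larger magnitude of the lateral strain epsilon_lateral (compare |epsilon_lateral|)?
Model: a linearly elastic bar under uniaxial load, so epsilon_lateral = -nu·epsilon_axial (SI units).
  A: epsilon_lateral = -(0.31 × 0.00043) = -0.0001333
  B: epsilon_lateral = -(0.259 × 0.000427) = -0.0001106
|epsilon_lateral|: A = 0.0001333, B = 0.0001106, so A is larger in magnitude.
Final answer: A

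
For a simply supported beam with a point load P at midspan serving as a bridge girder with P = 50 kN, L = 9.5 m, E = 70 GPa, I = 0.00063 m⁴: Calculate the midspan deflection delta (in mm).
Model: a simply supported beam with a point load P at midspan, so delta = (P·L^3) / (48·E·I).
Convert to SI units:
  P = 50 kN = 50000 N
  E = 70 GPa = 7 × 10¹⁰ Pa
Substitute:
  delta = (50000 × 9.5^3) / (48 × (7 × 10¹⁰) × 0.00063)
  delta = 0.02025 m
Convert: delta = 0.02025 m = 20.25 mm
Final answer: delta = 20.25 mm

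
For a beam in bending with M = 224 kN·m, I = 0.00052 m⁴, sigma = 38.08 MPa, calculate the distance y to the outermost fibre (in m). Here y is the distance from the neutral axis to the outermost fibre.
Model: a beam in bending, so sigma = (M·y) / I.
Solve for y: y = (sigma·I) / M.
Convert to SI units:
  M = 224 kN·m = 224000 N·m
  sigma = 38.08 MPa = 3.808 × 10⁷ Pa
Substitute:
  y = ((3.808 × 10⁷) × 0.00052) / 224000
  y = 0.0884 m
Final answer: y = 0.0884 m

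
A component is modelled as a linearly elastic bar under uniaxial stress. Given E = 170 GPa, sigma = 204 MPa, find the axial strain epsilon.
Model: a linearly elastic bar under uniaxial stress, so sigma = E·epsilon.
Solve for epsilon: epsilon = sigma / E.
Convert to SI units:
  E = 170 GPa = 1.7 × 10¹¹ Pa
  sigma = 204 MPa = 2.04 × 10⁸ Pa
Substitute:
  epsilon = (2.04 × 10⁸) / (1.7 × 10¹¹)
  epsilon = 0.0012
Final answer: epsilon = 0.0012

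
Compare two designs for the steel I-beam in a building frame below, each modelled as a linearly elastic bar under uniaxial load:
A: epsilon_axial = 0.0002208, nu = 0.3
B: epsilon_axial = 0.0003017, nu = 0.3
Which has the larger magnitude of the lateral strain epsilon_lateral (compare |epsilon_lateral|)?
Model: a linearly elastic bar under uniaxial load, so epsilon_lateral = -nu·epsilon_axial (SI units).
  A: epsilon_lateral = -(0.3 × 0.0002208) = -6.624 × 10⁻⁵
  B: epsilon_lateral = -(0.3 × 0.0003017) = -9.051 × 10⁻⁵
|epsilon_lateral|: A = 6.624 × 10⁻⁵, B = 9.051 × 10⁻⁵, so B is larger in magnitude.
Final answer: B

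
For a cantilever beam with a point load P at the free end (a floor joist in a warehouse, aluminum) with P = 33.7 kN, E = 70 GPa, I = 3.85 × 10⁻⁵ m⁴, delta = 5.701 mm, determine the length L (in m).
Model: a cantilever beam with a point load P at the free end, so delta = (P·L^3) / (3·E·I).
Solve for L: L = ((3·delta·E·I) / P)^(1/3).
Convert to SI units:
  P = 33.7 kN = 33700 N
  E = 70 GPa = 7 × 10¹⁰ Pa
  delta = 5.701 mm = 0.005701 m
Substitute:
  L = ((3 × 0.005701 × (7 × 10¹⁰) × (3.85 × 10⁻⁵)) / 33700)^(1/3)
  L = 1.11 m
Final answer: L = 1.11 m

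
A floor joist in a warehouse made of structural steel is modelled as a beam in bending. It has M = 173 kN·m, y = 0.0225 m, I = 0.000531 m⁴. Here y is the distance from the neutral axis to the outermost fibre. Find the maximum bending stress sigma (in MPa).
Model: a beam in bending, so sigma = (M·y) / I.
Convert to SI units:
  M = 173 kN·m = 173000 N·m
Substitute:
  sigma = (173000 × 0.0225) / 0.000531
  sigma = 7.331 × 10⁶ Pa
Convert: sigma = 7.331 × 10⁶ Pa = 7.331 MPa
Final answer: sigma = 7.331 MPa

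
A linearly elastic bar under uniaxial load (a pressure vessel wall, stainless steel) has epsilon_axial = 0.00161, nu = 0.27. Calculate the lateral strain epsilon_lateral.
Model: a linearly elastic bar under uniaxial load, so epsilon_lateral = -nu·epsilon_axial.
Substitute:
  epsilon_lateral = -(0.27 × 0.00161)
  epsilon_lateral = -0.0004347
Final answer: epsilon_lateral = -0.0004347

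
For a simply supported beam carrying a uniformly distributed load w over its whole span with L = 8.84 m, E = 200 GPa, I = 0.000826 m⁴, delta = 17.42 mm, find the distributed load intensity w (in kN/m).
Model: a simply supported beam carrying a uniformly distributed load w over its whole span, so delta = (5·w·L^4) / (384·E·I).
Solve for w: w = (384·delta·E·I) / (5·L^4).
Convert to SI units:
  E = 200 GPa = 2 × 10¹¹ Pa
  delta = 17.42 mm = 0.01742 m
Substitute:
  w = (384 × 0.01742 × (2 × 10¹¹) × 0.000826) / (5 × 8.84^4)
  w = 36190 N/m
Convert: w = 36190 N/m = 36.19 kN/m
Final answer: w = 36.19 kN/m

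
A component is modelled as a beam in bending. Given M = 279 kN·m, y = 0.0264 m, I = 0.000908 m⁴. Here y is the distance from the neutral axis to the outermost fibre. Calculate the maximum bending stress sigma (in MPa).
Model: a beam in bending, so sigma = (M·y) / I.
Convert to SI units:
  M = 279 kN·m = 279000 N·m
Substitute:
  sigma = (279000 × 0.0264) / 0.000908
  sigma = 8.112 × 10⁶ Pa
Convert: sigma = 8.112 × 10⁶ Pa = 8.112 MPa
Final answer: sigma = 8.112 MPa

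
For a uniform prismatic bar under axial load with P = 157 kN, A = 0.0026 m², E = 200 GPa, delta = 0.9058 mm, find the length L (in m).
Model: a uniform prismatic bar under axial load, so delta = (P·L) / (A·E).
Solve for L: L = (delta·A·E) / P.
Convert to SI units:
  P = 157 kN = 157000 N
  E = 200 GPa = 2 × 10¹¹ Pa
  delta = 0.9058 mm = 0.0009058 m
Substitute:
  L = (0.0009058 × 0.0026 × (2 × 10¹¹)) / 157000
  L = 3 m
Final answer: L = 3 m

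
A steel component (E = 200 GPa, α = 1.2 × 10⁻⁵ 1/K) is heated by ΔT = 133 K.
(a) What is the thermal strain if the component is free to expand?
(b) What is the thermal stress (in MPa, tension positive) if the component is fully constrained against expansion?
(a) Free thermal strain ε_th = α·ΔT = (1.2 × 10⁻⁵) × 133 = 0.001596
(b) Fully constrained, the expansion is suppressed, so σ = -E·α·ΔT. Convert E = 200 GPa = 2 × 10¹¹ Pa.
  σ = -(2 × 10¹¹) × (1.2 × 10⁻⁵) × 133 = -3.192 × 10⁸ Pa = -319.2 MPa (compressive)
Final answer: (a) ε_th = 0.001596, (b) σ = -319.2 MPa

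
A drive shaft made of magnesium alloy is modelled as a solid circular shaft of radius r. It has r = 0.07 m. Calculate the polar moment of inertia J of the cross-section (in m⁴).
Model: a solid circular shaft of radius r, so J = (π·r^4) / 2.
Substitute:
  J = (π × 0.07^4) / 2
  J = 3.771 × 10⁻⁵ m⁴
Final answer: J = 3.771 × 10⁻⁵ m⁴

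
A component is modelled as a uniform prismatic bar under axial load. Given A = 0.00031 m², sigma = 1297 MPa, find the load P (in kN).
Model: a uniform prismatic bar under axial load, so sigma = P / A.
Solve for P: P = sigma·A.
Convert to SI units:
  sigma = 1297 MPa = 1.297 × 10⁹ Pa
Substitute:
  P = (1.297 × 10⁹) × 0.00031
  P = 402100 N
Convert: P = 402100 N = 402.1 kN
Final answer: P = 402.1 kN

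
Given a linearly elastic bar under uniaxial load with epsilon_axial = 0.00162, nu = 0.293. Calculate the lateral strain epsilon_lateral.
Model: a linearly elastic bar under uniaxial load, so epsilon_lateral = -nu·epsilon_axial.
Substitute:
  epsilon_lateral = -(0.293 × 0.00162)
  epsilon_lateral = -0.0004747
Final answer: epsilon_lateral = -0.0004747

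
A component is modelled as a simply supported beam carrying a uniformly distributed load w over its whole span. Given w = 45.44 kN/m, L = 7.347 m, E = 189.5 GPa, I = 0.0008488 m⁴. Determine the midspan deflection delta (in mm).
Model: a simply supported beam carrying a uniformly distributed load w over its whole span, so delta = (5·w·L^4) / (384·E·I).
Convert to SI units:
  w = 45.44 kN/m = 45440 N/m
  E = 189.5 GPa = 1.895 × 10¹¹ Pa
Substitute:
  delta = (5 × 45440 × 7.347^4) / (384 × (1.895 × 10¹¹) × 0.0008488)
  delta = 0.01072 m
Convert: delta = 0.01072 m = 10.72 mm
Final answer: delta = 10.72 mm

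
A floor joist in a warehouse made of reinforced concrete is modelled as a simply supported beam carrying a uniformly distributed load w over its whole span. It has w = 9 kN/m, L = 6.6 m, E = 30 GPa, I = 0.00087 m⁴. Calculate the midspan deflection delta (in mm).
Model: a simply supported beam carrying a uniformly distributed load w over its whole span, so delta = (5·w·L^4) / (384·E·I).
Convert to SI units:
  w = 9 kN/m = 9000 N/m
  E = 30 GPa = 3 × 10¹⁰ Pa
Substitute:
  delta = (5 × 9000 × 6.6^4) / (384 × (3 × 10¹⁰) × 0.00087)
  delta = 0.00852 m
Convert: delta = 0.00852 m = 8.52 mm
Final answer: delta = 8.52 mm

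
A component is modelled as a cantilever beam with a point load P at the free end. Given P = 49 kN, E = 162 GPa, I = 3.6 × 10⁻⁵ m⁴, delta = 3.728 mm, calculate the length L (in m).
Model: a cantilever beam with a point load P at the free end, so delta = (P·L^3) / (3·E·I).
Solve for L: L = ((3·delta·E·I) / P)^(1/3).
Convert to SI units:
  P = 49 kN = 49000 N
  E = 162 GPa = 1.62 × 10¹¹ Pa
  delta = 3.728 mm = 0.003728 m
Substitute:
  L = ((3 × 0.003728 × (1.62 × 10¹¹) × (3.6 × 10⁻⁵)) / 49000)^(1/3)
  L = 1.1 m
Final answer: L = 1.1 m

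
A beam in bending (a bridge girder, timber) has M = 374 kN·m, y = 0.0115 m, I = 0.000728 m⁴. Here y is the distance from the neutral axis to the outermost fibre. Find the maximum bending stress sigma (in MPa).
Model: a beam in bending, so sigma = (M·y) / I.
Convert to SI units:
  M = 374 kN·m = 374000 N·m
Substitute:
  sigma = (374000 × 0.0115) / 0.000728
  sigma = 5.908 × 10⁶ Pa
Convert: sigma = 5.908 × 10⁶ Pa = 5.908 MPa
Final answer: sigma = 5.908 MPa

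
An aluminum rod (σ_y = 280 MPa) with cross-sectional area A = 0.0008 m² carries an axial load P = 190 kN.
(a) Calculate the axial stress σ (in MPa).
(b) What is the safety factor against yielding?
(a) Axial stress σ = P/A. Convert P = 190 kN = 190000 N.
  σ = 190000 / 0.0008 = 2.375 × 10⁸ Pa = 237.5 MPa
(b) Safety factor SF = σ_y/σ = 280 / 237.5 = 1.179
Final answer: (a) σ = 237.5 MPa, (b) SF = 1.179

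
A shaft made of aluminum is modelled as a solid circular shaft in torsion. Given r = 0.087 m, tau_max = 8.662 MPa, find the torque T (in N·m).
Model: a solid circular shaft in torsion, so tau_max = (2·T) / (π·r^3).
Solve for T: T = (π·tau_max·r^3) / 2.
Convert to SI units:
  tau_max = 8.662 MPa = 8.662 × 10⁶ Pa
Substitute:
  T = (π × (8.662 × 10⁶) × 0.087^3) / 2
  T = 8960 N·m
Final answer: T = 8960 N·m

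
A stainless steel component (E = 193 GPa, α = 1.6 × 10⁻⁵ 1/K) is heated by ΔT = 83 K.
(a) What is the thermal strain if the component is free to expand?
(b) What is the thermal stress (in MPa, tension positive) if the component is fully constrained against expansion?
(a) Free thermal strain ε_th = α·ΔT = (1.6 × 10⁻⁵) × 83 = 0.001328
(b) Fully constrained, the expansion is suppressed, so σ = -E·α·ΔT. Convert E = 193 GPa = 1.93 × 10¹¹ Pa.
  σ = -(1.93 × 10¹¹) × (1.6 × 10⁻⁵) × 83 = -2.563 × 10⁸ Pa = -256.3 MPa (compressive)
Final answer: (a) ε_th = 0.001328, (b) σ = -256.3 MPa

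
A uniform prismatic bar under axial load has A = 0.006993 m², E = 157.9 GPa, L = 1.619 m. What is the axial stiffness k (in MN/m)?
Model: a uniform prismatic bar under axial load, so k = (A·E) / L.
Convert to SI units:
  E = 157.9 GPa = 1.579 × 10¹¹ Pa
Substitute:
  k = (0.006993 × (1.579 × 10¹¹)) / 1.619
  k = 6.82 × 10⁸ N/m
Convert: k = 6.82 × 10⁸ N/m = 682 MN/m
Final answer: k = 682 MN/m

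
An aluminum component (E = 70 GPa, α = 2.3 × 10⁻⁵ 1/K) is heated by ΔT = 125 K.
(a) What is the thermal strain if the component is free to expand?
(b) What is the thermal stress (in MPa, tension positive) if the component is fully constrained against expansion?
(a) Free thermal strain ε_th = α·ΔT = (2.3 × 10⁻⁵) × 125 = 0.002875
(b) Fully constrained, the expansion is suppressed, so σ = -E·α·ΔT. Convert E = 70 GPa = 7 × 10¹⁰ Pa.
  σ = -(7 × 10¹⁰) × (2.3 × 10⁻⁵) × 125 = -2.012 × 10⁸ Pa = -201.2 MPa (compressive)
Final answer: (a) ε_th = 0.002875, (b) σ = -201.2 MPa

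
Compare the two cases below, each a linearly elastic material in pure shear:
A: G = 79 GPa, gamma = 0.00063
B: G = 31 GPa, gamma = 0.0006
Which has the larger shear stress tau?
Model: a linearly elastic material in pure shear, so tau = G·gamma (SI units).
  A: tau = (7.9 × 10¹⁰) × 0.00063 = 4.977 × 10⁷ Pa = 49.77 MPa
  B: tau = (3.1 × 10¹⁰) × 0.0006 = 1.86 × 10⁷ Pa = 18.6 MPa
49.77 MPa > 18.6 MPa, so A is larger.
Final answer: A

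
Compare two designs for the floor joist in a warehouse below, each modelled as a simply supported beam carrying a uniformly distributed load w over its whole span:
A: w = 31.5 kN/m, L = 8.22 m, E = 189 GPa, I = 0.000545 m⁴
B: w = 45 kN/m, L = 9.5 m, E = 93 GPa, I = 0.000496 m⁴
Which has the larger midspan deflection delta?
Model: a simply supported beam carrying a uniformly distributed load w over its whole span, so delta = (5·w·L^4) / (384·E·I) (SI units).
  A: delta = (5 × 31500 × 8.22^4) / (384 × (1.89 × 10¹¹) × 0.000545) = 0.01818 m = 18.18 mm
  B: delta = (5 × 45000 × 9.5^4) / (384 × (9.3 × 10¹⁰) × 0.000496) = 0.1035 m = 103.5 mm
103.5 mm > 18.18 mm, so B is larger.
Final answer: B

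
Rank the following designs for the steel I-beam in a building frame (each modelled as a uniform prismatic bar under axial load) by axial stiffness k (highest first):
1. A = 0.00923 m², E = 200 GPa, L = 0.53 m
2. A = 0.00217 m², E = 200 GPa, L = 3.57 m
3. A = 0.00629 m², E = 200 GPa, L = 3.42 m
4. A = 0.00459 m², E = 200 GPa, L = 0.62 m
Model: a uniform prismatic bar under axial load, so k = (A·E) / L (SI units).
  Case 1: k = (0.00923 × (2 × 10¹¹)) / 0.53 = 3.483 × 10⁹ N/m = 3483 MN/m
  Case 2: k = (0.00217 × (2 × 10¹¹)) / 3.57 = 1.216 × 10⁸ N/m = 121.6 MN/m
  Case 3: k = (0.00629 × (2 × 10¹¹)) / 3.42 = 3.678 × 10⁸ N/m = 367.8 MN/m
  Case 4: k = (0.00459 × (2 × 10¹¹)) / 0.62 = 1.481 × 10⁹ N/m = 1481 MN/m
Ordering: 3483 MN/m (case 1) > 1481 MN/m (case 4) > 367.8 MN/m (case 3) > 121.6 MN/m (case 2)
Final answer: 1, 4, 3, 2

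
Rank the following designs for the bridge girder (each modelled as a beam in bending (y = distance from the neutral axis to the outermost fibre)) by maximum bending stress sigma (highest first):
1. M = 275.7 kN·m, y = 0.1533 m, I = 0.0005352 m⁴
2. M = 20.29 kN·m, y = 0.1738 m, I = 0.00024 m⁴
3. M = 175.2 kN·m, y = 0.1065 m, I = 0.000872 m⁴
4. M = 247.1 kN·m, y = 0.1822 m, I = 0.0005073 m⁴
Model: a beam in bending (y = distance from the neutral axis to the outermost fibre), so sigma = (M·y) / I (SI units).
  Case 1: sigma = (275700 × 0.1533) / 0.0005352 = 7.897 × 10⁷ Pa = 78.97 MPa
  Case 2: sigma = (20290 × 0.1738) / 0.00024 = 1.469 × 10⁷ Pa = 14.69 MPa
  Case 3: sigma = (175200 × 0.1065) / 0.000872 = 2.14 × 10⁷ Pa = 21.4 MPa
  Case 4: sigma = (247100 × 0.1822) / 0.0005073 = 8.875 × 10⁷ Pa = 88.75 MPa
Ordering: 88.75 MPa (case 4) > 78.97 MPa (case 1) > 21.4 MPa (case 3) > 14.69 MPa (case 2)
Final answer: 4, 1, 3, 2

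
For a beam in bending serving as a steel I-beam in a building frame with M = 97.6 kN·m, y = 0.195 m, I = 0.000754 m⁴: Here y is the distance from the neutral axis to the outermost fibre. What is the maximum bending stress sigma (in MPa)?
Model: a beam in bending, so sigma = (M·y) / I.
Convert to SI units:
  M = 97.6 kN·m = 97600 N·m
Substitute:
  sigma = (97600 × 0.195) / 0.000754
  sigma = 2.524 × 10⁷ Pa
Convert: sigma = 2.524 × 10⁷ Pa = 25.24 MPa
Final answer: sigma = 25.24 MPa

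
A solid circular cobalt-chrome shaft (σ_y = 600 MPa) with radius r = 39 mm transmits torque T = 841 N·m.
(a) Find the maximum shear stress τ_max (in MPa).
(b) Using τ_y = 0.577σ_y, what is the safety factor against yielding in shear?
(a) For a solid circular shaft, τ_max = T·r/J with J = π·r^4/2, i.e. τ_max = 2·T / (π·r^3). Convert r = 39 mm = 0.039 m.
  τ_max = (2 × 841) / (π × 0.039^3) = 9.026 × 10⁶ Pa = 9.026 MPa
(b) τ_y = 0.577 × 600 = 346.2 MPa
  SF = τ_y/τ_max = 346.2 / 9.026 = 38.36
Final answer: (a) τ_max = 9.026 MPa, (b) SF = 38.36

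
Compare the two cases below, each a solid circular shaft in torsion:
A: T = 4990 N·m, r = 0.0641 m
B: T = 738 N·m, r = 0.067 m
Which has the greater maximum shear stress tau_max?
Model: a solid circular shaft in torsion, so tau_max = (2·T) / (π·r^3) (SI units).
  A: tau_max = (2 × 4990) / (π × 0.0641^3) = 1.206 × 10⁷ Pa = 12.06 MPa
  B: tau_max = (2 × 738) / (π × 0.067^3) = 1.562 × 10⁶ Pa = 1.562 MPa
12.06 MPa > 1.562 MPa, so A is larger.
Final answer: A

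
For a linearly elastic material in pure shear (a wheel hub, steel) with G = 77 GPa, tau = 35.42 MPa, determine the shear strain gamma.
Model: a linearly elastic material in pure shear, so tau = G·gamma.
Solve for gamma: gamma = tau / G.
Convert to SI units:
  G = 77 GPa = 7.7 × 10¹⁰ Pa
  tau = 35.42 MPa = 3.542 × 10⁷ Pa
Substitute:
  gamma = (3.542 × 10⁷) / (7.7 × 10¹⁰)
  gamma = 0.00046
Final answer: gamma = 0.00046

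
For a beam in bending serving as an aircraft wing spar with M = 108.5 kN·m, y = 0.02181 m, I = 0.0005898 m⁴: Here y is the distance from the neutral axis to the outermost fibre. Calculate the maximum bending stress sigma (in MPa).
Model: a beam in bending, so sigma = (M·y) / I.
Convert to SI units:
  M = 108.5 kN·m = 108500 N·m
Substitute:
  sigma = (108500 × 0.02181) / 0.0005898
  sigma = 4.012 × 10⁶ Pa
Convert: sigma = 4.012 × 10⁶ Pa = 4.012 MPa
Final answer: sigma = 4.012 MPa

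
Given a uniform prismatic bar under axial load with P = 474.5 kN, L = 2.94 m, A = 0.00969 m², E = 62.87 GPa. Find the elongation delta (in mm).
Model: a uniform prismatic bar under axial load, so delta = (P·L) / (A·E).
Convert to SI units:
  P = 474.5 kN = 474500 N
  E = 62.87 GPa = 6.287 × 10¹⁰ Pa
Substitute:
  delta = (474500 × 2.94) / (0.00969 × (6.287 × 10¹⁰))
  delta = 0.00229 m
Convert: delta = 0.00229 m = 2.29 mm
Final answer: delta = 2.29 mm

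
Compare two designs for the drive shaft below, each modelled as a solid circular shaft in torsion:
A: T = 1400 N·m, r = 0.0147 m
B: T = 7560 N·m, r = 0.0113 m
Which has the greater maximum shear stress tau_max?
Model: a solid circular shaft in torsion, so tau_max = (2·T) / (π·r^3) (SI units).
  A: tau_max = (2 × 1400) / (π × 0.0147^3) = 2.806 × 10⁸ Pa = 280.6 MPa
  B: tau_max = (2 × 7560) / (π × 0.0113^3) = 3.336 × 10⁹ Pa = 3336 MPa
3336 MPa > 280.6 MPa, so B is larger.
Final answer: B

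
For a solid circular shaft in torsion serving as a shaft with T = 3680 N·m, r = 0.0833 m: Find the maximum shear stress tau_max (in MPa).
Model: a solid circular shaft in torsion, so tau_max = (2·T) / (π·r^3).
Substitute:
  tau_max = (2 × 3680) / (π × 0.0833^3)
  tau_max = 4.053 × 10⁶ Pa
Convert: tau_max = 4.053 × 10⁶ Pa = 4.053 MPa
Final answer: tau_max = 4.053 MPa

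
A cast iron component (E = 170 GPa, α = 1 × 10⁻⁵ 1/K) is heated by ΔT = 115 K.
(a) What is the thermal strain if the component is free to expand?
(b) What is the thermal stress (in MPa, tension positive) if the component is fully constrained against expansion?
(a) Free thermal strain ε_th = α·ΔT = (1 × 10⁻⁵) × 115 = 0.00115
(b) Fully constrained, the expansion is suppressed, so σ = -E·α·ΔT. Convert E = 170 GPa = 1.7 × 10¹¹ Pa.
  σ = -(1.7 × 10¹¹) × (1 × 10⁻⁵) × 115 = -1.955 × 10⁸ Pa = -195.5 MPa (compressive)
Final answer: (a) ε_th = 0.00115, (b) σ = -195.5 MPa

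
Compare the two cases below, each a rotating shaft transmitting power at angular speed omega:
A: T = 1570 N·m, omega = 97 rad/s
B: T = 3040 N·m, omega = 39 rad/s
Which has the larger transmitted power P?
Model: a rotating shaft transmitting power at angular speed omega, so P = T·omega (SI units).
  A: P = 1570 × 97 = 152300 W = 152.3 kW
  B: P = 3040 × 39 = 118600 W = 118.6 kW
152.3 kW > 118.6 kW, so A is larger.
Final answer: A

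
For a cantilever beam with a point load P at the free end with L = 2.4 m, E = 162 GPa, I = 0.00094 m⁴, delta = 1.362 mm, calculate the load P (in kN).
Model: a cantilever beam with a point load P at the free end, so delta = (P·L^3) / (3·E·I).
Solve for P: P = (3·delta·E·I) / L^3.
Convert to SI units:
  E = 162 GPa = 1.62 × 10¹¹ Pa
  delta = 1.362 mm = 0.001362 m
Substitute:
  P = (3 × 0.001362 × (1.62 × 10¹¹) × 0.00094) / 2.4^3
  P = 45010 N
Convert: P = 45010 N = 45.01 kN
Final answer: P = 45.01 kN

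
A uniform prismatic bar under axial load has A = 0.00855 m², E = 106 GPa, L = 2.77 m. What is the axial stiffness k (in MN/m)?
Model: a uniform prismatic bar under axial load, so k = (A·E) / L.
Convert to SI units:
  E = 106 GPa = 1.06 × 10¹¹ Pa
Substitute:
  k = (0.00855 × (1.06 × 10¹¹)) / 2.77
  k = 3.272 × 10⁸ N/m
Convert: k = 3.272 × 10⁸ N/m = 327.2 MN/m
Final answer: k = 327.2 MN/m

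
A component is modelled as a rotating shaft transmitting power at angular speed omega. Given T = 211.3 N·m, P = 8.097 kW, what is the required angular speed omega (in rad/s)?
Model: a rotating shaft transmitting power at angular speed omega, so P = T·omega.
Solve for omega: omega = P / T.
Convert to SI units:
  P = 8.097 kW = 8097 W
Substitute:
  omega = 8097 / 211.3
  omega = 38.32 rad/s
Final answer: omega = 38.32 rad/s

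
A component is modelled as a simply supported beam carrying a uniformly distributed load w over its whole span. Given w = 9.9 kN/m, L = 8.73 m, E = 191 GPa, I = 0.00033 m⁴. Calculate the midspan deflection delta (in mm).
Model: a simply supported beam carrying a uniformly distributed load w over its whole span, so delta = (5·w·L^4) / (384·E·I).
Convert to SI units:
  w = 9.9 kN/m = 9900 N/m
  E = 191 GPa = 1.91 × 10¹¹ Pa
Substitute:
  delta = (5 × 9900 × 8.73^4) / (384 × (1.91 × 10¹¹) × 0.00033)
  delta = 0.01188 m
Convert: delta = 0.01188 m = 11.88 mm
Final answer: delta = 11.88 mm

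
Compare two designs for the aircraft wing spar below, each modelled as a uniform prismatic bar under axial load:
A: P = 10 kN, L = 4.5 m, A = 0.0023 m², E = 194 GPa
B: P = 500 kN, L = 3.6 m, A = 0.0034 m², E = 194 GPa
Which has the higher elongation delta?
Model: a uniform prismatic bar under axial load, so delta = (P·L) / (A·E) (SI units).
  A: delta = (10000 × 4.5) / (0.0023 × (1.94 × 10¹¹)) = 0.0001009 m = 0.1009 mm
  B: delta = (500000 × 3.6) / (0.0034 × (1.94 × 10¹¹)) = 0.002729 m = 2.729 mm
2.729 mm > 0.1009 mm, so B is larger.
Final answer: B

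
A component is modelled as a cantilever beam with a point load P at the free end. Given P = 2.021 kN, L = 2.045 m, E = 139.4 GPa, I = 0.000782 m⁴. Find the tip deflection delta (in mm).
Model: a cantilever beam with a point load P at the free end, so delta = (P·L^3) / (3·E·I).
Convert to SI units:
  P = 2.021 kN = 2021 N
  E = 139.4 GPa = 1.394 × 10¹¹ Pa
Substitute:
  delta = (2021 × 2.045^3) / (3 × (1.394 × 10¹¹) × 0.000782)
  delta = 5.285 × 10⁻⁵ m
Convert: delta = 5.285 × 10⁻⁵ m = 0.05285 mm
Final answer: delta = 0.05285 mm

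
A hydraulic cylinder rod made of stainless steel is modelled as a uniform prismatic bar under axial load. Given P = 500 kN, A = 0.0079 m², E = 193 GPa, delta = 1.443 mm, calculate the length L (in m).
Model: a uniform prismatic bar under axial load, so delta = (P·L) / (A·E).
Solve for L: L = (delta·A·E) / P.
Convert to SI units:
  P = 500 kN = 500000 N
  E = 193 GPa = 1.93 × 10¹¹ Pa
  delta = 1.443 mm = 0.001443 m
Substitute:
  L = (0.001443 × 0.0079 × (1.93 × 10¹¹)) / 500000
  L = 4.4 m
Final answer: L = 4.4 m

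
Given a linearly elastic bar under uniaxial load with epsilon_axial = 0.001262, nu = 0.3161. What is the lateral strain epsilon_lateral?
Model: a linearly elastic bar under uniaxial load, so epsilon_lateral = -nu·epsilon_axial.
Substitute:
  epsilon_lateral = -(0.3161 × 0.001262)
  epsilon_lateral = -0.0003989
Final answer: epsilon_lateral = -0.0003989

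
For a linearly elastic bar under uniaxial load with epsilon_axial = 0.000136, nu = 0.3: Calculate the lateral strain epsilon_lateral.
Model: a linearly elastic bar under uniaxial load, so epsilon_lateral = -nu·epsilon_axial.
Substitute:
  epsilon_lateral = -(0.3 × 0.000136)
  epsilon_lateral = -4.08 × 10⁻⁵
Final answer: epsilon_lateral = -4.08 × 10⁻⁵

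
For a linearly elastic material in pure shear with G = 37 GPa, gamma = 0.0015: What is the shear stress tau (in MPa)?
Model: a linearly elastic material in pure shear, so tau = G·gamma.
Convert to SI units:
  G = 37 GPa = 3.7 × 10¹⁰ Pa
Substitute:
  tau = (3.7 × 10¹⁰) × 0.0015
  tau = 5.55 × 10⁷ Pa
Convert: tau = 5.55 × 10⁷ Pa = 55.5 MPa
Final answer: tau = 55.5 MPa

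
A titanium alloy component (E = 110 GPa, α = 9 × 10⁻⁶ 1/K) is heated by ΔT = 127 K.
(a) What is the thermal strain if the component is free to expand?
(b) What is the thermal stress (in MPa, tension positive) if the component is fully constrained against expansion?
(a) Free thermal strain ε_th = α·ΔT = (9 × 10⁻⁶) × 127 = 0.001143
(b) Fully constrained, the expansion is suppressed, so σ = -E·α·ΔT. Convert E = 110 GPa = 1.1 × 10¹¹ Pa.
  σ = -(1.1 × 10¹¹) × (9 × 10⁻⁶) × 127 = -1.257 × 10⁸ Pa = -125.7 MPa (compressive)
Final answer: (a) ε_th = 0.001143, (b) σ = -125.7 MPa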